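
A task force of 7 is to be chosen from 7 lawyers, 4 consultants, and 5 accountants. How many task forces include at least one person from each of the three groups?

10283

With no constraint there are C(16,7) = 11440 possible selections.
Subtract selections that omit an entire group: no lawyers → C(9,7) = 36; no consultants → C(12,7) = 792; no accountants → C(11,7) = 330.
Add back selections omitting two groups (i.e. drawn from a single group): C(7,7) + C(4,7) + C(5,7) = 1.
By inclusion–exclusion: 11440 − 1158 + 1 = 10283.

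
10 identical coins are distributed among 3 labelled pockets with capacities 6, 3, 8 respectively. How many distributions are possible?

25

Without the upper bounds there are C(12,2) = 66 ways to split 10 among 3 pockets.
Subtract solutions that violate a single cap (substitute x_i' = x_i − (cap_i+1)): x_1 ≥ 7 gives C(5,2) = 10; x_2 ≥ 4 gives C(8,2) = 28; x_3 ≥ 9 gives C(3,2) = 3. Together 41.
No two caps can be exceeded simultaneously, so the pair terms are all 0.
By inclusion–exclusion the count is 66 − 41 + 0 = 25.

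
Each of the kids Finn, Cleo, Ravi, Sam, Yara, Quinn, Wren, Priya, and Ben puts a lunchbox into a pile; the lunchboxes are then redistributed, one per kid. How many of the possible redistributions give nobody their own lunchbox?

133496

Let Aᵢ be the assignments in which kid i gets their own lunchbox. We want the size of the complement of A₁∪…∪A_9.
By inclusion–exclusion this is Σ_{j=0}^{9} (−1)^j C(9,j)·(9−j)!.
Computing: 362880 − 362880 + 181440 − 60480 + 15120 − 3024 + 504 − 72 + 9 − 1 = 133496.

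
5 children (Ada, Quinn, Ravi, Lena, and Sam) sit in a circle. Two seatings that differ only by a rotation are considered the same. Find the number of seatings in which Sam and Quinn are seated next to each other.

12

Glue Sam and Quinn into a block (2 internal orders). Seating 4 units around a circle gives (3)! arrangements.
So 2 × (3)! = 2 × 6 = 12.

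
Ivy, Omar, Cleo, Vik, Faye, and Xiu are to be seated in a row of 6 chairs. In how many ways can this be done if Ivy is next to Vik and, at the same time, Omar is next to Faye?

96

Treat {Ivy,Vik} as one block (2 orders) and {Omar,Faye} as another (2 orders).
That leaves 4 units to arrange: 2 × 2 × 4! = 4 × 24 = 96.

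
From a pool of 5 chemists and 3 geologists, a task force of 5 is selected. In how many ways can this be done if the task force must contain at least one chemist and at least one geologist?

55

Total 5-person selections from all 8: C(8,5) = 56.
Subtract selections that omit an entire group: no chemists → C(3,5) = 0; no geologists → C(5,5) = 1.
Both groups omitted at once is impossible, so 56 − 1 = 55.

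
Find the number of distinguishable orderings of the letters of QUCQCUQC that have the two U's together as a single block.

140

Treat the 2 copies of U as a single block. The multiset to arrange is then {UU, C, C, C, Q, Q, Q}, 7 items in all.
That gives (7)!/(3!·3!) = 140 arrangements.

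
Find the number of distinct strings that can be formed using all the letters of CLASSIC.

1260

CLASSIC has 7 letters with C appearing twice and S appearing twice.
The number of distinct arrangements is 7!/(2!·2!) = 5040/4 = 1260.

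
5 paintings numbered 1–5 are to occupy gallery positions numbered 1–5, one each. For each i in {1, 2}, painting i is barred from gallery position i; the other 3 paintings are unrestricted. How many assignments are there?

Let Aᵢ (for i ∈ {1, 2}) be the placements that put painting i in its forbidden gallery position. Any j of these fix j positions, leaving (5−j)! ways to fill the rest, and there are C(2,j) ways to pick which j.
By inclusion–exclusion, the number of valid placements is Σ_{j=0}^{2} (−1)^j C(2,j)·(5−j)!.
Computing: 120 − 48 + 6 = 78.

78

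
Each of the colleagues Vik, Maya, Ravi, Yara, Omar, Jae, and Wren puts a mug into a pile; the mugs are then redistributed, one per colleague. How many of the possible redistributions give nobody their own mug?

This is the derangement count D_7: permutations of 7 items with no fixed point.
By inclusion–exclusion this is Σ_{j=0}^{7} (−1)^j C(7,j)·(7−j)!.
Computing: 5040 − 5040 + 2520 − 840 + 210 − 42 + 7 − 1 = 1854.

1854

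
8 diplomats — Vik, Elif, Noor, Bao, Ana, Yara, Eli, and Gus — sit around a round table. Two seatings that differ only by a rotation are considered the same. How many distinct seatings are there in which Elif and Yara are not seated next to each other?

All circular seatings of 8 people number (7)! = 5040.
Seatings with Elif beside Yara: treat them as a block with 2 internal orders, giving 2 × (6)! = 1440.
Subtracting, 5040 − 1440 = 3600.

3600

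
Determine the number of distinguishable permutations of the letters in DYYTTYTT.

280

Letter multiplicities in DYYTTYTT: D×1, T×4, Y×3.
The number of distinct arrangements is 8!/(4!·3!) = 40320/144 = 280.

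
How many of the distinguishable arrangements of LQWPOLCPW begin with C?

Fix C in the first position and arrange the remaining 8 letters.
Those 8 letters have L appearing twice, P appearing twice, and W appearing twice, giving (8)!/(2!·2!·2!) = 5040.

5040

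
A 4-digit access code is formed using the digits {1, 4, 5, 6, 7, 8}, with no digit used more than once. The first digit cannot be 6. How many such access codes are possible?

300

The first digit has 6−1 = 5 choices (anything except 6).
The remaining 3 digits are filled from the other 5 symbols without repetition: 5 × 4 × 3 = 60.
Total: 5 × 60 = 300.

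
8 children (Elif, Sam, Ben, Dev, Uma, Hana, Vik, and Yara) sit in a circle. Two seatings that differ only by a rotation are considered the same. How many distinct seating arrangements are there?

Around a circle, 8 distinct people have 8!/8 = (7)! = 5040 rotationally distinct seatings.

5040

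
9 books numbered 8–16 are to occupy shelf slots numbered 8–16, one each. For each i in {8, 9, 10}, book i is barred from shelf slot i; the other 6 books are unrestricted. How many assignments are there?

Let Aᵢ (for i ∈ {8, 9, 10}) be the placements that put book i in its forbidden shelf slot. Any j of these fix j positions, leaving (9−j)! ways to fill the rest, and there are C(3,j) ways to pick which j.
By inclusion–exclusion, the number of valid placements is Σ_{j=0}^{3} (−1)^j C(3,j)·(9−j)!.
Computing: 362880 − 120960 + 15120 − 720 = 256320.

256320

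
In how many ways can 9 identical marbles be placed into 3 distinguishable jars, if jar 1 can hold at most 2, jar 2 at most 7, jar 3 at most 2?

6

Without the upper bounds there are C(11,2) = 55 ways to split 9 among 3 jars.
Subtract solutions that violate a single cap (substitute x_i' = x_i − (cap_i+1)): x_1 ≥ 3 gives C(8,2) = 28; x_2 ≥ 8 gives C(3,2) = 3; x_3 ≥ 3 gives C(8,2) = 28. Together 59.
Add back pairs where two caps are both exceeded: 0 + 10 + 0 = 10.
By inclusion–exclusion the count is 55 − 59 + 10 = 6.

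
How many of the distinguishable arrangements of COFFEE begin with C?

30

Fix C in the first position and arrange the remaining 5 letters.
Those 5 letters have E appearing twice and F appearing twice, giving (5)!/(2!·2!) = 30.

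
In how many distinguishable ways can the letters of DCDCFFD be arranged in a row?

210

The 7 letters of DCDCFFD have repeats: C appearing twice, D appearing 3 times, and F appearing twice.
So there are 7! / (3!·2!·2!) = 210 distinguishable arrangements.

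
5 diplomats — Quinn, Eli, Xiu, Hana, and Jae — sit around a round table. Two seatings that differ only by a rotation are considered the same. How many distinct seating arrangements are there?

24

Seat Quinn anywhere (absorbing the rotational symmetry), then permute the other 4: (4)! = 24.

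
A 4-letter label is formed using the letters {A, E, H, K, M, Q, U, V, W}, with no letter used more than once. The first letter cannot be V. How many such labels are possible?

2688

The first letter has 9−1 = 8 choices (anything except V).
The remaining 3 letters are filled from the other 8 symbols without repetition: 8 × 7 × 6 = 336.
Total: 8 × 336 = 2688.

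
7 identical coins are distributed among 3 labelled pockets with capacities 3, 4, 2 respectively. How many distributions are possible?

6

Without the upper bounds there are C(9,2) = 36 ways to split 7 among 3 pockets.
Subtract solutions that violate a single cap (substitute x_i' = x_i − (cap_i+1)): x_1 ≥ 4 gives C(5,2) = 10; x_2 ≥ 5 gives C(4,2) = 6; x_3 ≥ 3 gives C(6,2) = 15. Together 31.
Add back pairs where two caps are both exceeded: 0 + 1 + 0 = 1.
By inclusion–exclusion the count is 36 − 31 + 1 = 6.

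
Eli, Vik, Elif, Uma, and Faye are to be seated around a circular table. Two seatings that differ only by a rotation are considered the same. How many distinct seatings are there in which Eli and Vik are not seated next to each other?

Without the restriction there are (4)! = 24 seatings.
Seatings with Eli beside Vik: treat them as a block with 2 internal orders, giving 2 × (3)! = 12.
Subtracting, 24 − 12 = 12.

12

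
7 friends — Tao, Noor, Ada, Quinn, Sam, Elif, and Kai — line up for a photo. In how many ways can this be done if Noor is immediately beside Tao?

1440

Glue Noor and Tao into one block (2 internal orders), leaving 6 units to arrange in a row.
So the count is 2·(6)! = 1440.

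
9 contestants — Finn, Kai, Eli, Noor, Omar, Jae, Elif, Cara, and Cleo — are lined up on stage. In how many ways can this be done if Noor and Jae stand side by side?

Treat {Noor, Jae} as a single unit. There are 8 units to order, and the pair itself can be ordered 2 ways.
That gives 2 × 8! = 2 × 40320 = 80640.

80640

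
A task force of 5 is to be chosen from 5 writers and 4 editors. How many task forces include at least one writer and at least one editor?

Total 5-person selections from all 9: C(9,5) = 126.
Selections missing a whole group: no writers → C(4,5) = 0; no editors → C(5,5) = 1.
Both groups omitted at once is impossible, so 126 − 1 = 125.

125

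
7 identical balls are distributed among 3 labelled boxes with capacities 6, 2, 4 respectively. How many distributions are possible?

Ignoring the caps, the number of non-negative solutions to x_1+…+x_3 = 7 is C(9,2) = 36.
Subtract solutions that violate a single cap (substitute x_i' = x_i − (cap_i+1)): x_1 ≥ 7 gives C(2,2) = 1; x_2 ≥ 3 gives C(6,2) = 15; x_3 ≥ 5 gives C(4,2) = 6. Together 22.
No two caps can be exceeded simultaneously, so the pair terms are all 0.
By inclusion–exclusion the count is 36 − 22 + 0 = 14.

14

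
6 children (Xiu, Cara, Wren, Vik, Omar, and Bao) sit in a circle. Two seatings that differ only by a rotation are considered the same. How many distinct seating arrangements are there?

Fix one person's seat to break rotational symmetry; the remaining 5 people can be arranged in (5)! = 120 ways.

120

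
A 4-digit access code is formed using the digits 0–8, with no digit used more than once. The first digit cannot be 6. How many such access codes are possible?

The first digit has 9−1 = 8 choices (anything except 6).
The remaining 3 digits are filled from the other 8 symbols without repetition: 8 × 7 × 6 = 336.
Total: 8 × 336 = 2688.

2688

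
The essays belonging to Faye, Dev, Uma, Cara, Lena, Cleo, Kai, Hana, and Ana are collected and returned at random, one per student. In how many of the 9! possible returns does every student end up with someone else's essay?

Count assignments avoiding every fixed point. For any j of the 9 students fixed to their own essay, the other 9−j can be arranged in (9−j)! ways.
By inclusion–exclusion this is Σ_{j=0}^{9} (−1)^j C(9,j)·(9−j)!.
Computing: 362880 − 362880 + 181440 − 60480 + 15120 − 3024 + 504 − 72 + 9 − 1 = 133496.

133496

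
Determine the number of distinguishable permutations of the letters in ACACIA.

Letter multiplicities in ACACIA: A×3, C×2, I×1.
The number of distinct arrangements is 6!/(3!·2!) = 720/12 = 60.

60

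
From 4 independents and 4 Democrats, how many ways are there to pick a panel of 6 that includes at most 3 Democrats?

22

Split by how many Democrats are chosen (0 through 3).
Sum: C(4,0)·C(4,6) + C(4,1)·C(4,5) + C(4,2)·C(4,4) + C(4,3)·C(4,3) = 0 + 0 + 6 + 16 = 22.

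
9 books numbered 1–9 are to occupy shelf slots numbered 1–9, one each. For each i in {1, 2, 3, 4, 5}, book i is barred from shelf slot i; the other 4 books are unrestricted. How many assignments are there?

205056

Let Aᵢ (for 1 ≤ i ≤ 5) be the placements that put book i in its forbidden shelf slot. Any j of these fix j positions, leaving (9−j)! ways to fill the rest, and there are C(5,j) ways to pick which j.
By inclusion–exclusion, the number of valid placements is Σ_{j=0}^{5} (−1)^j C(5,j)·(9−j)!.
Computing: 362880 − 201600 + 50400 − 7200 + 600 − 24 = 205056.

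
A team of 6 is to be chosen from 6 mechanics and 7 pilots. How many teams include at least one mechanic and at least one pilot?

1708

Unrestricted: C(13,6) = 1716 ways to pick any 6 of the 13.
Selections missing a whole group: no mechanics → C(7,6) = 7; no pilots → C(6,6) = 1.
Both groups omitted at once is impossible, so 1716 − 8 = 1708.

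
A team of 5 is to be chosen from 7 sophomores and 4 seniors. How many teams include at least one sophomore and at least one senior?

Unrestricted: C(11,5) = 462 ways to pick any 5 of the 11.
Subtract selections that omit an entire group: no sophomores → C(4,5) = 0; no seniors → C(7,5) = 21.
Both groups omitted at once is impossible, so 462 − 21 = 441.

441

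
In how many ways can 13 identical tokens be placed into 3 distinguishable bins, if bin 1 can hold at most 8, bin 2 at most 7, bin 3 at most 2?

By stars and bars, unrestricted non-negative solutions to x_1+…+x_3 = 13 number C(13+2,2) = 105.
Subtract solutions that violate a single cap (substitute x_i' = x_i − (cap_i+1)): x_1 ≥ 9 gives C(6,2) = 15; x_2 ≥ 8 gives C(7,2) = 21; x_3 ≥ 3 gives C(12,2) = 66. Together 102.
Add back pairs where two caps are both exceeded: 0 + 3 + 6 = 9.
By inclusion–exclusion the count is 105 − 102 + 9 = 12.

12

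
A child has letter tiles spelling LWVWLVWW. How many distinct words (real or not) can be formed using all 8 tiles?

420

The 8 letters of LWVWLVWW have repeats: L appearing twice, V appearing twice, and W appearing 4 times.
Dividing 8! = 40320 by 4!·2!·2! = 96 for the repeated letters gives 420.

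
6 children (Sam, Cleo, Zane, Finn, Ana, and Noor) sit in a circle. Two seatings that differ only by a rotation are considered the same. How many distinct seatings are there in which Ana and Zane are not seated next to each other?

Without the restriction there are (5)! = 120 seatings.
Those with Ana next to Zane: fuse the pair into one unit and seat 5 units around a circle — 2·(4)! = 48.
Subtracting, 120 − 48 = 72.

72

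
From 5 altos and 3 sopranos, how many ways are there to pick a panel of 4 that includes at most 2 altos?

35

Split by how many altos are chosen (0 through 2).
Sum: C(5,0)·C(3,4) + C(5,1)·C(3,3) + C(5,2)·C(3,2) = 0 + 5 + 30 = 35.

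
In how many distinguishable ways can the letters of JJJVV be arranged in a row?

JJJVV has 5 letters with J appearing 3 times and V appearing twice.
The number of distinct arrangements is 5!/(3!·2!) = 120/12 = 10.

10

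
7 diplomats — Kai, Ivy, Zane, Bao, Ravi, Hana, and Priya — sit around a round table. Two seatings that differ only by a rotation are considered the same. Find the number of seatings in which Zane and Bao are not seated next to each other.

480

Without the restriction there are (6)! = 720 seatings.
Seatings with Zane beside Bao: treat them as a block with 2 internal orders, giving 2 × (5)! = 240.
Subtracting, 720 − 240 = 480.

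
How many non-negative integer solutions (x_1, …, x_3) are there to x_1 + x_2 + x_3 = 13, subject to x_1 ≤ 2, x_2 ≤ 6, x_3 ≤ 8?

Without the upper bounds there are C(15,2) = 105 ways to split 13 among 3 variables.
Subtract solutions that violate a single cap (substitute x_i' = x_i − (cap_i+1)): x_1 ≥ 3 gives C(12,2) = 66; x_2 ≥ 7 gives C(8,2) = 28; x_3 ≥ 9 gives C(6,2) = 15. Together 109.
Add back pairs where two caps are both exceeded: 10 + 3 + 0 = 13.
By inclusion–exclusion the count is 105 − 109 + 13 = 9.

9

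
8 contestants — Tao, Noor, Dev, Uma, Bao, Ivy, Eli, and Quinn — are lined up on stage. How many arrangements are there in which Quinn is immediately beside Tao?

10080

Treat {Quinn, Tao} as a single unit. There are 7 units to order, and the pair itself can be ordered 2 ways.
So the count is 2·(7)! = 10080.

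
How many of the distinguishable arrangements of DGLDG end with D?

With the last slot taken by D, it remains to arrange the other 4 letters (GLDG).
Those 4 letters have G appearing twice, giving (4)!/(2!) = 12.

12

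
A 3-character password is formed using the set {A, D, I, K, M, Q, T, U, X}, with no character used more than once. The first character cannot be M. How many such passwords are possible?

448

The first character has 9−1 = 8 choices (anything except M).
The remaining 2 characters are filled from the other 8 symbols without repetition: 8 × 7 = 56.
Total: 8 × 56 = 448.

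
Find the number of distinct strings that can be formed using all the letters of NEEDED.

60

Letter multiplicities in NEEDED: D×2, E×3, N×1.
The number of distinct arrangements is 6!/(3!·2!) = 720/12 = 60.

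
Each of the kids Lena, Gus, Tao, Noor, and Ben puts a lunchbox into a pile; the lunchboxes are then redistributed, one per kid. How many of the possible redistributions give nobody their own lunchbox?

44

This is the derangement count D_5: permutations of 5 items with no fixed point.
By inclusion–exclusion this is Σ_{j=0}^{5} (−1)^j C(5,j)·(5−j)!.
Computing: 120 − 120 + 60 − 20 + 5 − 1 = 44.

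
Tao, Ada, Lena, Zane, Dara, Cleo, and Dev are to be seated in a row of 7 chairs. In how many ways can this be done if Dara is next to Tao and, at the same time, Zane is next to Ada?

480

Treat {Dara,Tao} as one block (2 orders) and {Zane,Ada} as another (2 orders).
That leaves 5 units to arrange: 2 × 2 × 5! = 4 × 120 = 480.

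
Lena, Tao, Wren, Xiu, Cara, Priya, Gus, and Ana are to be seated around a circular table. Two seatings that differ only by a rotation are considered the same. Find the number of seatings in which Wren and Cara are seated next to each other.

Treat {Wren, Cara} as one unit (2 internal orders) and seat the resulting 7 units around the table: (6)! circular arrangements.
So 2 × (6)! = 2 × 720 = 1440.

1440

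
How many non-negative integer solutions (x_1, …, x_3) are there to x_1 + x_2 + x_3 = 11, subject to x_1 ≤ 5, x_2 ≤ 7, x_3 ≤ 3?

Ignoring the caps, the number of non-negative solutions to x_1+…+x_3 = 11 is C(13,2) = 78.
Subtract solutions that violate a single cap (substitute x_i' = x_i − (cap_i+1)): x_1 ≥ 6 gives C(7,2) = 21; x_2 ≥ 8 gives C(5,2) = 10; x_3 ≥ 4 gives C(9,2) = 36. Together 67.
Add back pairs where two caps are both exceeded: 0 + 3 + 0 = 3.
By inclusion–exclusion the count is 78 − 67 + 3 = 14.

14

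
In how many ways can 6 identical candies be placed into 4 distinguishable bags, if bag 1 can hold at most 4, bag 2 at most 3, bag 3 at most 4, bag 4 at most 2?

By stars and bars, unrestricted non-negative solutions to x_1+…+x_4 = 6 number C(6+3,3) = 84.
Subtract solutions that violate a single cap (substitute x_i' = x_i − (cap_i+1)): x_1 ≥ 5 gives C(4,3) = 4; x_2 ≥ 4 gives C(5,3) = 10; x_3 ≥ 5 gives C(4,3) = 4; x_4 ≥ 3 gives C(6,3) = 20. Together 38.
No two caps can be exceeded simultaneously, so the pair terms are all 0.
By inclusion–exclusion the count is 84 − 38 + 0 = 46.

46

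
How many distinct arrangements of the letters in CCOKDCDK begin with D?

420

Fix D in the first position and arrange the remaining 7 letters.
Those 7 letters have C appearing 3 times and K appearing twice, giving (7)!/(3!·2!) = 420.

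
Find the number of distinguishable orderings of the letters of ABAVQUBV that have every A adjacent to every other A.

1260

Treat the 2 copies of A as a single block. The multiset to arrange is then {AA, B, B, Q, U, V, V}, 7 items in all.
That gives (7)!/(2!·2!) = 1260 arrangements.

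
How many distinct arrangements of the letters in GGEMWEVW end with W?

With the last slot taken by W, it remains to arrange the other 7 letters (GGEMEVW).
Those 7 letters have E appearing twice and G appearing twice, giving (7)!/(2!·2!) = 1260.

1260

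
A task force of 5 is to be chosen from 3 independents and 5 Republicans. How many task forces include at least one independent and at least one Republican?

Unrestricted: C(8,5) = 56 ways to pick any 5 of the 8.
Subtract selections that omit an entire group: no independents → C(5,5) = 1; no Republicans → C(3,5) = 0.
Both groups omitted at once is impossible, so 56 − 1 = 55.

55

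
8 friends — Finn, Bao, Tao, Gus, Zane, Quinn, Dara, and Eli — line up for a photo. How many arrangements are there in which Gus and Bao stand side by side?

Place the 6 others and the Gus-Bao pair as 7 objects in a line; the pair has 2 internal arrangements.
That gives 2 × 7! = 2 × 5040 = 10080.

10080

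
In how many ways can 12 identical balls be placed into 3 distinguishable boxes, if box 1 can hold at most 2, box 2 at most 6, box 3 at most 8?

By stars and bars, unrestricted non-negative solutions to x_1+…+x_3 = 12 number C(12+2,2) = 91.
Subtract solutions that violate a single cap (substitute x_i' = x_i − (cap_i+1)): x_1 ≥ 3 gives C(11,2) = 55; x_2 ≥ 7 gives C(7,2) = 21; x_3 ≥ 9 gives C(5,2) = 10. Together 86.
Add back pairs where two caps are both exceeded: 6 + 1 + 0 = 7.
By inclusion–exclusion the count is 91 − 86 + 7 = 12.

12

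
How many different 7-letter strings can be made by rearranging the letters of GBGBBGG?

35

Letter multiplicities in GBGBBGG: B×3, G×4.
So there are 7! / (4!·3!) = 35 distinguishable arrangements.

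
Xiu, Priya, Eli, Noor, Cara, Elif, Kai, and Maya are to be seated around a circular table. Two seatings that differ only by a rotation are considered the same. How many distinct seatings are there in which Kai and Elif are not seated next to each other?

Without the restriction there are (7)! = 5040 seatings.
Seatings with Kai beside Elif: treat them as a block with 2 internal orders, giving 2 × (6)! = 1440.
Subtracting, 5040 − 1440 = 3600.

3600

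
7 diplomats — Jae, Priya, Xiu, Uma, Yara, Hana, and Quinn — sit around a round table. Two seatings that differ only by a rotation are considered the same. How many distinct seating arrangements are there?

720

Seat Jae anywhere (absorbing the rotational symmetry), then permute the other 6: (6)! = 720.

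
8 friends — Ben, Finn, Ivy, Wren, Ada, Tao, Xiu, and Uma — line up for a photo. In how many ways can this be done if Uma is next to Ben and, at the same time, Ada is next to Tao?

2880

Treat {Uma,Ben} as one block (2 orders) and {Ada,Tao} as another (2 orders).
That leaves 6 units to arrange: 2 × 2 × 6! = 4 × 720 = 2880.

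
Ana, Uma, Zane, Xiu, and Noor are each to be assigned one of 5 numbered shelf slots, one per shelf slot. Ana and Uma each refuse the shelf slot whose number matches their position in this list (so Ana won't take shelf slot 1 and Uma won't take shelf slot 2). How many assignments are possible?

Let Aᵢ (for i ∈ {1, 2}) be the placements that put person i in their forbidden shelf slot. Any j of these fix j positions, leaving (5−j)! ways to fill the rest, and there are C(2,j) ways to pick which j.
By inclusion–exclusion, the number of valid placements is Σ_{j=0}^{2} (−1)^j C(2,j)·(5−j)!.
Computing: 120 − 48 + 6 = 78.

78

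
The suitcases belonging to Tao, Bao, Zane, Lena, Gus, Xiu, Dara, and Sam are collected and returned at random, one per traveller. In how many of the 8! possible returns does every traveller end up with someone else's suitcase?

14833

Let Aᵢ be the assignments in which traveller i gets their own suitcase. We want the size of the complement of A₁∪…∪A_8.
By inclusion–exclusion this is Σ_{j=0}^{8} (−1)^j C(8,j)·(8−j)!.
Computing: 40320 − 40320 + 20160 − 6720 + 1680 − 336 + 56 − 8 + 1 = 14833.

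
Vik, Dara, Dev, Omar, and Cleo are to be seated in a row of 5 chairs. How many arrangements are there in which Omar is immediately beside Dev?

48

Treat {Omar, Dev} as a single unit. There are 4 units to order, and the pair itself can be ordered 2 ways.
So the count is 2·(4)! = 48.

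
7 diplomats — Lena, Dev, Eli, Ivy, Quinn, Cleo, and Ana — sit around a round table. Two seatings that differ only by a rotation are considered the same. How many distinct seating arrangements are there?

720

Fix one person's seat to break rotational symmetry; the remaining 6 people can be arranged in (6)! = 720 ways.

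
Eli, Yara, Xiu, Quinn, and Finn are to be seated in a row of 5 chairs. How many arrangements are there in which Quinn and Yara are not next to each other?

72

Of the 5! = 120 arrangements, those with Quinn and Yara adjacent number 2 × 4! = 48 (treat the pair as a block with 2 internal orders).
So 120 − 48 = 72 arrangements keep them apart.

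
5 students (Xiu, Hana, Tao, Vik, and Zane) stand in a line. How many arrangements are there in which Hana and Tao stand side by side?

48

Treat {Hana, Tao} as a single unit. There are 4 units to order, and the pair itself can be ordered 2 ways.
That gives 2 × 4! = 2 × 24 = 48.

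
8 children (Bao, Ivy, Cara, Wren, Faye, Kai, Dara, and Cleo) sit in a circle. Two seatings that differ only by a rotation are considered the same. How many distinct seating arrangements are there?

Around a circle, 8 distinct people have 8!/8 = (7)! = 5040 rotationally distinct seatings.

5040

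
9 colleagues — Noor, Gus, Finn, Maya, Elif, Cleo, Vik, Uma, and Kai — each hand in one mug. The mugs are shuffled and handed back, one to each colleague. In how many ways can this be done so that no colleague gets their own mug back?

Count assignments avoiding every fixed point. For any j of the 9 colleagues fixed to their own mug, the other 9−j can be arranged in (9−j)! ways.
By inclusion–exclusion this is Σ_{j=0}^{9} (−1)^j C(9,j)·(9−j)!.
Computing: 362880 − 362880 + 181440 − 60480 + 15120 − 3024 + 504 − 72 + 9 − 1 = 133496.

133496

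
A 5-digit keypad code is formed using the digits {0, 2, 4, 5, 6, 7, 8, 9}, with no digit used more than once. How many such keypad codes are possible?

Choose and order 5 of the 8 symbols: the first digit has 8 options, the next 7, and so on down to 4.
That product is 8 × 7 × 6 × 5 × 4 = 6720.

6720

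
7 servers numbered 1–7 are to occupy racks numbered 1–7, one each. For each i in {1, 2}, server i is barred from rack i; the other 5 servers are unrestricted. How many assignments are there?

Let Aᵢ (for i ∈ {1, 2}) be the placements that put server i in its forbidden rack. Any j of these fix j positions, leaving (7−j)! ways to fill the rest, and there are C(2,j) ways to pick which j.
By inclusion–exclusion, the number of valid placements is Σ_{j=0}^{2} (−1)^j C(2,j)·(7−j)!.
Computing: 5040 − 1440 + 120 = 3720.

3720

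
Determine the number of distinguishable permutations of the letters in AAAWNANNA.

504

AAAWNANNA has 9 letters with A appearing 5 times and N appearing 3 times.
The number of distinct arrangements is 9!/(5!·3!) = 362880/720 = 504.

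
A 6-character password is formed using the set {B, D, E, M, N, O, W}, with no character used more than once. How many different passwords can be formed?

This is a permutation of 6 out of 7: P(7,6) = 7!/1!.
That product is 7 × 6 × 5 × 4 × 3 × 2 = 5040.

5040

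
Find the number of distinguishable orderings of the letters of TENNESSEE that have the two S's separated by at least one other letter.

2940

Total arrangements of TENNESSEE: 9!/(4!·2!·2!) = 3780.
If the two S's are adjacent, glue them into one block, leaving 8 items to arrange: (8)!/(4!·2!) = 840 ways.
Subtracting, 3780 − 840 = 2940 arrangements keep the S's apart.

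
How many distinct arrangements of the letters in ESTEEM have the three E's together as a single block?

24

Treat the 3 copies of E as a single block. The multiset to arrange is then {EEE, M, S, T}, 4 items in all.
All 4 items are distinct, so there are (4)! = 24 arrangements.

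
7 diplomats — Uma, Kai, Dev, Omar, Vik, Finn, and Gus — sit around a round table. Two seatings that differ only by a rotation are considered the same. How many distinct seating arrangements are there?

Around a circle, 7 distinct people have 7!/7 = (6)! = 720 rotationally distinct seatings.

720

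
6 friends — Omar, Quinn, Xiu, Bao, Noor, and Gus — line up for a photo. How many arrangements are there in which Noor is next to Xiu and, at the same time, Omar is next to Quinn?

Treat {Noor,Xiu} as one block (2 orders) and {Omar,Quinn} as another (2 orders).
That leaves 4 units to arrange: 2 × 2 × 4! = 4 × 24 = 96.

96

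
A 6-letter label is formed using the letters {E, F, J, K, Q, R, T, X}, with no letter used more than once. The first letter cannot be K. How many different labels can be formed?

The first letter has 8−1 = 7 choices (anything except K).
The remaining 5 letters are filled from the other 7 symbols without repetition: 7 × 6 × 5 × 4 × 3 = 2520.
Total: 7 × 2520 = 17640.

17640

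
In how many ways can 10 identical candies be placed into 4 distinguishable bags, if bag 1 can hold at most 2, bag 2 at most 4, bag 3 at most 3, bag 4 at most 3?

10

Ignoring the caps, the number of non-negative solutions to x_1+…+x_4 = 10 is C(13,3) = 286.
Subtract solutions that violate a single cap (substitute x_i' = x_i − (cap_i+1)): x_1 ≥ 3 gives C(10,3) = 120; x_2 ≥ 5 gives C(8,3) = 56; x_3 ≥ 4 gives C(9,3) = 84; x_4 ≥ 4 gives C(9,3) = 84. Together 344.
Add back pairs where two caps are both exceeded: 10 + 20 + 20 + 4 + 4 + 10 = 68.
By inclusion–exclusion the count is 286 − 344 + 68 = 10.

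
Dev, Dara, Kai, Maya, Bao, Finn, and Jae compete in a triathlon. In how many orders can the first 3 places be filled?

There are 7 choices for 1st place, 6 for 2nd, and 5 for 3rd.
That gives 7 × 6 × 5 = 210.

210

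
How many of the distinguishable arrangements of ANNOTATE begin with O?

630

Fix O in the first position and arrange the remaining 7 letters.
Those 7 letters have A appearing twice, N appearing twice, and T appearing twice, giving (7)!/(2!·2!·2!) = 630.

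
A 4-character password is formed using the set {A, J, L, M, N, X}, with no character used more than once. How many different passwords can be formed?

With no repetition, fill the 4 characters in order: 6 choices, then 5, down to 3.
That product is 6 × 5 × 4 × 3 = 360.

360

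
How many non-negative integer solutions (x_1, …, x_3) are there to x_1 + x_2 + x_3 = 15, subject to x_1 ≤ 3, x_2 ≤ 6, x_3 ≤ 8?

6

Ignoring the caps, the number of non-negative solutions to x_1+…+x_3 = 15 is C(17,2) = 136.
Subtract solutions that violate a single cap (substitute x_i' = x_i − (cap_i+1)): x_1 ≥ 4 gives C(13,2) = 78; x_2 ≥ 7 gives C(10,2) = 45; x_3 ≥ 9 gives C(8,2) = 28. Together 151.
Add back pairs where two caps are both exceeded: 15 + 6 + 0 = 21.
By inclusion–exclusion the count is 136 − 151 + 21 = 6.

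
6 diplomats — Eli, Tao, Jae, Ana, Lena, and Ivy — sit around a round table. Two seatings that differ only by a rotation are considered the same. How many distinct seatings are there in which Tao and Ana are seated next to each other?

Glue Tao and Ana into a block (2 internal orders). Seating 5 units around a circle gives (4)! arrangements.
So 2 × (4)! = 2 × 24 = 48.

48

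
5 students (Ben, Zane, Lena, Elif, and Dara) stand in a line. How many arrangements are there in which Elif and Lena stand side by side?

Glue Elif and Lena into one block (2 internal orders), leaving 4 units to arrange in a row.
So the count is 2·(4)! = 48.

48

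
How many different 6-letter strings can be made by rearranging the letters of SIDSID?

SIDSID has 6 letters with D appearing twice, I appearing twice, and S appearing twice.
The number of distinct arrangements is 6!/(2!·2!·2!) = 720/8 = 90.

90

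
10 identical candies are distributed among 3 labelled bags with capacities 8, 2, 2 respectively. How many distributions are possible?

Without the upper bounds there are C(12,2) = 66 ways to split 10 among 3 bags.
Subtract solutions that violate a single cap (substitute x_i' = x_i − (cap_i+1)): x_1 ≥ 9 gives C(3,2) = 3; x_2 ≥ 3 gives C(9,2) = 36; x_3 ≥ 3 gives C(9,2) = 36. Together 75.
Add back pairs where two caps are both exceeded: 0 + 0 + 15 = 15.
By inclusion–exclusion the count is 66 − 75 + 15 = 6.

6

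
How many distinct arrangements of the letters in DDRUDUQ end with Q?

60

Fix Q in the last position and arrange the remaining 6 letters.
Those 6 letters have D appearing 3 times and U appearing twice, giving (6)!/(3!·2!) = 60.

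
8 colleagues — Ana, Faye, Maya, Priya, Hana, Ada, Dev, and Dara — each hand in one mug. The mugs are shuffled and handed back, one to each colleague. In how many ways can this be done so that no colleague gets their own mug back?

14833

Let Aᵢ be the assignments in which colleague i gets their own mug. We want the size of the complement of A₁∪…∪A_8.
By inclusion–exclusion this is Σ_{j=0}^{8} (−1)^j C(8,j)·(8−j)!.
Computing: 40320 − 40320 + 20160 − 6720 + 1680 − 336 + 56 − 8 + 1 = 14833.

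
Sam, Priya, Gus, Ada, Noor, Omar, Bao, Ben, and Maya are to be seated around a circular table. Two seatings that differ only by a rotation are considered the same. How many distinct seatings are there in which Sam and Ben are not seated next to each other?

Without the restriction there are (8)! = 40320 seatings.
Seatings with Sam beside Ben: treat them as a block with 2 internal orders, giving 2 × (7)! = 10080.
Subtracting, 40320 − 10080 = 30240.

30240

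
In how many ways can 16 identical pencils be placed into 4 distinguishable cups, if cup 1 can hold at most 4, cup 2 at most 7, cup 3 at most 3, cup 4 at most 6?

Without the upper bounds there are C(19,3) = 969 ways to split 16 among 4 cups.
Subtract solutions that violate a single cap (substitute x_i' = x_i − (cap_i+1)): x_1 ≥ 5 gives C(14,3) = 364; x_2 ≥ 8 gives C(11,3) = 165; x_3 ≥ 4 gives C(15,3) = 455; x_4 ≥ 7 gives C(12,3) = 220. Together 1204.
Add back pairs where two caps are both exceeded: 20 + 120 + 35 + 35 + 4 + 56 = 270.
Subtract triples: 0 + 0 + 1 + 0 = 1.
By inclusion–exclusion the count is 969 − 1204 + 270 − 1 = 34.

34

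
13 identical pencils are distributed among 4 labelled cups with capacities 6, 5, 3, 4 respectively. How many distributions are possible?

Ignoring the caps, the number of non-negative solutions to x_1+…+x_4 = 13 is C(16,3) = 560.
Subtract solutions that violate a single cap (substitute x_i' = x_i − (cap_i+1)): x_1 ≥ 7 gives C(9,3) = 84; x_2 ≥ 6 gives C(10,3) = 120; x_3 ≥ 4 gives C(12,3) = 220; x_4 ≥ 5 gives C(11,3) = 165. Together 589.
Add back pairs where two caps are both exceeded: 1 + 10 + 4 + 20 + 10 + 35 = 80.
By inclusion–exclusion the count is 560 − 589 + 80 = 51.

51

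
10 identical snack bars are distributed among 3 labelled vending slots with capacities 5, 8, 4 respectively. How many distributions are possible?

27

Ignoring the caps, the number of non-negative solutions to x_1+…+x_3 = 10 is C(12,2) = 66.
Subtract solutions that violate a single cap (substitute x_i' = x_i − (cap_i+1)): x_1 ≥ 6 gives C(6,2) = 15; x_2 ≥ 9 gives C(3,2) = 3; x_3 ≥ 5 gives C(7,2) = 21. Together 39.
No two caps can be exceeded simultaneously, so the pair terms are all 0.
By inclusion–exclusion the count is 66 − 39 + 0 = 27.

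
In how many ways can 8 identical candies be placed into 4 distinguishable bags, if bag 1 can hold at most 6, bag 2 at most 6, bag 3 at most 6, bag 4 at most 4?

By stars and bars, unrestricted non-negative solutions to x_1+…+x_4 = 8 number C(8+3,3) = 165.
Subtract solutions that violate a single cap (substitute x_i' = x_i − (cap_i+1)): x_1 ≥ 7 gives C(4,3) = 4; x_2 ≥ 7 gives C(4,3) = 4; x_3 ≥ 7 gives C(4,3) = 4; x_4 ≥ 5 gives C(6,3) = 20. Together 32.
No two caps can be exceeded simultaneously, so the pair terms are all 0.
By inclusion–exclusion the count is 165 − 32 + 0 = 133.

133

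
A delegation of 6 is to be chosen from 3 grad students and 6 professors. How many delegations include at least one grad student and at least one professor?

With no constraint there are C(9,6) = 84 possible selections.
Subtract selections that omit an entire group: no grad students → C(6,6) = 1; no professors → C(3,6) = 0.
Both groups omitted at once is impossible, so 84 − 1 = 83.

83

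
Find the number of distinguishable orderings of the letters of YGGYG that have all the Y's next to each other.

Treat the 2 copies of Y as a single block. The multiset to arrange is then {YY, G, G, G}, 4 items in all.
That gives (4)!/(3!) = 4 arrangements.

4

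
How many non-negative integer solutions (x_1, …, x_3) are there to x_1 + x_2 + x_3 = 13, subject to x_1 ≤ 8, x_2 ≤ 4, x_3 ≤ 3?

6

Without the upper bounds there are C(15,2) = 105 ways to split 13 among 3 variables.
Subtract solutions that violate a single cap (substitute x_i' = x_i − (cap_i+1)): x_1 ≥ 9 gives C(6,2) = 15; x_2 ≥ 5 gives C(10,2) = 45; x_3 ≥ 4 gives C(11,2) = 55. Together 115.
Add back pairs where two caps are both exceeded: 0 + 1 + 15 = 16.
By inclusion–exclusion the count is 105 − 115 + 16 = 6.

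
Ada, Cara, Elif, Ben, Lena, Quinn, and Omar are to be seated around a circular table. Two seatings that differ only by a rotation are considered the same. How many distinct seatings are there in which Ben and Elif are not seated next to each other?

Without the restriction there are (6)! = 720 seatings.
Those with Ben next to Elif: fuse the pair into one unit and seat 6 units around a circle — 2·(5)! = 240.
Subtracting, 720 − 240 = 480.

480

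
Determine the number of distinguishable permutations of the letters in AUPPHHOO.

5040

Letter multiplicities in AUPPHHOO: A×1, H×2, O×2, P×2, U×1.
The number of distinct arrangements is 8!/(2!·2!·2!) = 40320/8 = 5040.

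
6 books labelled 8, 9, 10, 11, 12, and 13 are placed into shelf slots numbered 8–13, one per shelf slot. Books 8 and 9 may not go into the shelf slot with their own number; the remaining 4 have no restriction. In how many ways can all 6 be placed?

504

Let Aᵢ (for i ∈ {8, 9}) be the placements that put book i in its forbidden shelf slot. Any j of these fix j positions, leaving (6−j)! ways to fill the rest, and there are C(2,j) ways to pick which j.
By inclusion–exclusion, the number of valid placements is Σ_{j=0}^{2} (−1)^j C(2,j)·(6−j)!.
Computing: 720 − 240 + 24 = 504.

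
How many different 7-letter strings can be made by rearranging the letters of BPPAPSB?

420

Letter multiplicities in BPPAPSB: A×1, B×2, P×3, S×1.
The number of distinct arrangements is 7!/(3!·2!) = 5040/12 = 420.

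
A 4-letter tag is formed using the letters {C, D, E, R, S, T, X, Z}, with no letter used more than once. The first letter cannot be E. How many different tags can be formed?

The first letter has 8−1 = 7 choices (anything except E).
The remaining 3 letters are filled from the other 7 symbols without repetition: 7 × 6 × 5 = 210.
Total: 7 × 210 = 1470.

1470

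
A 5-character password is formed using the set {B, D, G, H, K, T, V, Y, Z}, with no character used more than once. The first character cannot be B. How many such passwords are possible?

13440

The first character has 9−1 = 8 choices (anything except B).
The remaining 4 characters are filled from the other 8 symbols without repetition: 8 × 7 × 6 × 5 = 1680.
Total: 8 × 1680 = 13440.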